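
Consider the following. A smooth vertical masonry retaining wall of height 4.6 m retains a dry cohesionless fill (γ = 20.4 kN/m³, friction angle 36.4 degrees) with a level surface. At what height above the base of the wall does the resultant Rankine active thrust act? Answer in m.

K_a = 0.2552.
The pressure distribution is triangular, so the resultant acts at H/3 above the base = 4.6/3 = 1.533 m.

1.53 m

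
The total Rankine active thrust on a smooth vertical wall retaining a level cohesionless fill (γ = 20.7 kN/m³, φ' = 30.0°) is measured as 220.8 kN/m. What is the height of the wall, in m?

8.00 m

K_a = 0.3333. P_a = ½ K_a γ H² ⇒ H = √(2P_a/(K_a γ)).
H = √(2×220.8/(0.3333×20.7)) = 8.000 m.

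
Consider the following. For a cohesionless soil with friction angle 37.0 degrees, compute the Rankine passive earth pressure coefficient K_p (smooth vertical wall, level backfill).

K_p = (1 + sin φ)/(1 − sin φ) = tan²(45° + 37.0°/2) = 4.023.

4.02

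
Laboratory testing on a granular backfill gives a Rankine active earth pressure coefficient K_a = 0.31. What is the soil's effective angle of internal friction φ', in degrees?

K_a = tan²(45° − φ/2) ⇒ 45° − φ/2 = arctan(√0.31) = 29.11°.
φ = 2(45° − 29.11°) = 31.78°.

31.8°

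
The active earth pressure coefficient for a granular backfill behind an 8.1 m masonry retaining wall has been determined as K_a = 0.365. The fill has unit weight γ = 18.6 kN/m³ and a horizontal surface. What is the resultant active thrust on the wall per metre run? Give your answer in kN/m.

P = ½ K_a γ H² = 0.5 × 0.365 × 18.6 × 8.1² = 222.7 kN/m.

223 kN/m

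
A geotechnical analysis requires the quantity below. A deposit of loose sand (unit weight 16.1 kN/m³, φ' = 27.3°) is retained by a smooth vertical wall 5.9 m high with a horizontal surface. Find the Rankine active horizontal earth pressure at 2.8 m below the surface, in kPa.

K_a = (1 − sin φ)/(1 + sin φ) = 0.3711.
σ_h = K_a γ z = 0.3711 × 16.1 × 2.8 = 16.73 kPa.

16.7 kPa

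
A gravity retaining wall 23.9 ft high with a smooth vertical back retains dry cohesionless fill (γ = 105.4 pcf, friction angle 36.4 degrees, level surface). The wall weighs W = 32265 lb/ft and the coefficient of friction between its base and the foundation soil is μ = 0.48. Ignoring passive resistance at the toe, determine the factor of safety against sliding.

K_a = tan²(45° − 36.4°/2) = 0.2552.
P_a = ½K_aγH² = 0.5×0.2552×105.4×23.9² = 7681 lb/ft, acting at H/3 = 7.967 ft above the base.
FS_sliding = μW / P_a = 0.48×32265 / 7681 = 2.016.

2.02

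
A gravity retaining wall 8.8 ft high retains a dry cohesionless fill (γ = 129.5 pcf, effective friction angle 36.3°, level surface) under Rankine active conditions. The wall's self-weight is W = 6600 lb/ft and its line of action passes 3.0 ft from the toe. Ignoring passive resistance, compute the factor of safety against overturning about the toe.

5.25

K_a = tan²(45° − 36.3°/2) = 0.2563.
P_a = ½K_aγH² = 0.5×0.2563×129.5×8.8² = 1285 lb/ft, acting at H/3 = 2.933 ft above the base.
Overturning moment M_o = P_a × H/3 = 1285 × 2.933 = 3769.
Resisting moment M_r = W × 3.0 = 6600 × 3.0 = 19800.
FS_overturning = M_r/M_o = 19800/3769 = 5.253.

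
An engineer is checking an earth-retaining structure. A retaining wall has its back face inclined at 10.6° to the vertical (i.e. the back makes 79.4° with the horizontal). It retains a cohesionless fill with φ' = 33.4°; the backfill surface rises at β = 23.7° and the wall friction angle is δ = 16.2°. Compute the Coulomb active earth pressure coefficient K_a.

K_a = sin²(α+φ) / [sin²α · sin(α−δ) · (1 + √{sin(φ+δ)sin(φ−β) / (sin(α−δ)sin(α+β))})²].
With α = 79.4°, φ = 33.4°, δ = 16.2°, β = 23.7°: K_a = 0.5143.

0.514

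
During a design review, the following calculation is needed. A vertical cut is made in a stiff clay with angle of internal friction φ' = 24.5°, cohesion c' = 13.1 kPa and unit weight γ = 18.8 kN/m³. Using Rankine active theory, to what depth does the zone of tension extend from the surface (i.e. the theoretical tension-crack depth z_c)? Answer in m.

K_a = tan²(45° − 24.5°/2) = 0.4137; √K_a = 0.6432.
The active pressure is zero where K_a γ z = 2c√K_a, so z_c = 2c/(γ√K_a) = 2×13.1/(18.8×0.6432) = 2.167 m.

2.17 m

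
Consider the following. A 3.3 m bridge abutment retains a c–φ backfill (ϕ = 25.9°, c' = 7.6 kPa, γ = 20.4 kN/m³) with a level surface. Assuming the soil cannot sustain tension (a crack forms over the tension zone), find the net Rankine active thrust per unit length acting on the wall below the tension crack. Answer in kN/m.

17.8 kN/m

K_a = 0.3920; √K_a = 0.6261.
Tension-crack depth z_c = 2c/(γ√K_a) = 2×7.6/(20.4×0.6261) = 1.190 m.
σ_a at base = K_a γ H − 2c√K_a = 0.3920×20.4×3.3 − 2×7.6×0.6261 = 16.87 kPa.
P_a = ½ × 16.87 × (H − z_c) = 0.5×16.87×2.110 = 17.80 kN/m.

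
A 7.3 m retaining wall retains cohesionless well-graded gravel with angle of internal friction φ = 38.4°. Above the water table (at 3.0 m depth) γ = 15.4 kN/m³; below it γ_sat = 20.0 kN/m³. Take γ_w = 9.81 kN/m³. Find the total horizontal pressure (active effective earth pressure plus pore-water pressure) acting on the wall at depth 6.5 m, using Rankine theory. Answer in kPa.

53.5 kPa

K_a = (1 − sin φ)/(1 + sin φ) = 0.2337.
γ' = 20.0 − 9.81 = 10.19 kN/m³.
Effective vertical stress at 6.5 m: σ'_v = 15.4×3.0 + 10.19×3.50 = 81.87 kPa.
σ'_h = K_a σ'_v = 0.2337 × 81.87 = 19.13 kPa; u = γ_w × 3.50 = 34.34 kPa.
Total σ_h = 19.13 + 34.34 = 53.47 kPa.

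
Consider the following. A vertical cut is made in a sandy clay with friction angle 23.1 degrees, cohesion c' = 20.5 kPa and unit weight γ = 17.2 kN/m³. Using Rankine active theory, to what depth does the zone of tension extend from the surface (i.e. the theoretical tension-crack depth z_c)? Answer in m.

K_a = tan²(45° − 23.1°/2) = 0.4364; √K_a = 0.6606.
The active pressure is zero where K_a γ z = 2c√K_a, so z_c = 2c/(γ√K_a) = 2×20.5/(17.2×0.6606) = 3.608 m.

3.61 m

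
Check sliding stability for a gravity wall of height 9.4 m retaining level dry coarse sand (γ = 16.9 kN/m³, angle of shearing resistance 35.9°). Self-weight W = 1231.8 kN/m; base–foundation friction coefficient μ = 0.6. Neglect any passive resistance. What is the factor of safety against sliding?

3.80

K_a = tan²(45° − 35.9°/2) = 0.2607.
P_a = ½K_aγH² = 0.5×0.2607×16.9×9.4² = 194.7 kN/m, acting at H/3 = 3.133 m above the base.
FS_sliding = μW / P_a = 0.6×1231.8 / 194.7 = 3.796.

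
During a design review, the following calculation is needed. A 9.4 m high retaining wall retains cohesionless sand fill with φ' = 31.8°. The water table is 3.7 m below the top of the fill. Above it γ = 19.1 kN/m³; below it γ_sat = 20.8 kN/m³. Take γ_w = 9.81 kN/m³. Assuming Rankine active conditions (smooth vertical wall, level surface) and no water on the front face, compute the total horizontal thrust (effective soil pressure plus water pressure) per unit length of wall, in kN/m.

K_a = tan²(45° − φ/2) = 0.3098.
γ' = 20.8 − 9.81 = 10.99 kN/m³. Depth below WT = 5.7 m.
σ'_h at WT = K_a γ d_w = 21.89 kPa; at base = 21.89 + K_a γ' × 5.7 = 41.30 kPa.
P₁ (0–3.7 m) = ½×21.89×3.7 = 40.50. P₂ (3.7–9.4 m) = ½(21.89+41.30)×5.7 = 180.1.
P_w = ½ γ_w h₂² = 0.5×9.81×5.7² = 159.4. Total = 40.50+180.1+159.4 = 380.0 kN/m.

380 kN/m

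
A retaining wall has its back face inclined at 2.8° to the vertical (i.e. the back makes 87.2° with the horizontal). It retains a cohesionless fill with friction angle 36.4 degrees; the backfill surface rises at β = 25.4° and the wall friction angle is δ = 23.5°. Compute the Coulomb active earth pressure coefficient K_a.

K_a = sin²(α+φ) / [sin²α · sin(α−δ) · (1 + √{sin(φ+δ)sin(φ−β) / (sin(α−δ)sin(α+β))})²].
With α = 87.2°, φ = 36.4°, δ = 23.5°, β = 25.4°: K_a = 0.3707.

0.371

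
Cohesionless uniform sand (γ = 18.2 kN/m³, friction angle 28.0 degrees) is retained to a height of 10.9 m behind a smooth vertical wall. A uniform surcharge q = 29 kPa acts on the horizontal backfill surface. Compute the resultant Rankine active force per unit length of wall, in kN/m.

504 kN/m

K_a = tan²(45° − φ/2) = 0.3610.
Soil triangle: ½ K_a γ H² = 0.5×0.3610×18.2×10.9² = 390.3 kN/m.
Surcharge rectangle: K_a q H = 0.3610×29×10.9 = 114.1 kN/m.
Total = 390.3 + 114.1 = 504.5 kN/m.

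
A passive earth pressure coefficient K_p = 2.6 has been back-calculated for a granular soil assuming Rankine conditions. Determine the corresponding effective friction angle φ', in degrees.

K_p = (1+sin φ)/(1−sin φ) ⇒ sin φ = (K_p − 1)/(K_p + 1) = 0.4444.
φ = arcsin(0.4444) = 26.39°.

26.4°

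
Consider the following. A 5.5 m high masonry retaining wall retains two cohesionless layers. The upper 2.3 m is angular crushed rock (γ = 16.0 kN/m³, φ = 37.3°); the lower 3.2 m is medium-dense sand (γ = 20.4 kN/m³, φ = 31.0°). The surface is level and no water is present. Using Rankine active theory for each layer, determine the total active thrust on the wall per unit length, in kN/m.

81.5 kN/m

K_a1 = tan²(45°−37.3°/2) = 0.2453; K_a2 = tan²(45°−31.0°/2) = 0.3201.
Layer 1: σ at base = K_a1 γ₁ h₁ = 9.028 kPa; P₁ = ½×9.028×2.3 = 10.38.
Layer 2: σ_v at top = γ₁h₁ = 36.80; σ_h top = K_a2×36.80 = 11.78; σ_h base = K_a2×(36.80+20.4×3.2) = 32.68.
P₂ = ½(11.78+32.68)×3.2 = 71.13. Total P_a = 10.38+71.13 = 81.51 kN/m.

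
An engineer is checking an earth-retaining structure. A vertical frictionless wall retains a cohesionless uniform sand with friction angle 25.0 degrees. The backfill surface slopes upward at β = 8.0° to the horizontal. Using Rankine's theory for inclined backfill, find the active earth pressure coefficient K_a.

K_a = cos β · (cos β − √(cos²β − cos²φ)) / (cos β + √(cos²β − cos²φ)).
cos β = 0.9903, cos φ = 0.9063, √(cos²β − cos²φ) = 0.3990.
K_a = 0.9903 × (0.9903 − 0.3990)/(0.9903 + 0.3990) = 0.4214.

0.421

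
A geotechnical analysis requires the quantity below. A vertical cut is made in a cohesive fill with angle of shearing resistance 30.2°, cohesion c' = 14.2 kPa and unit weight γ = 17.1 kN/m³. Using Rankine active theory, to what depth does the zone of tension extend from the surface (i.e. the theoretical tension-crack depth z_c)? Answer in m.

2.89 m

K_a = tan²(45° − 30.2°/2) = 0.3307; √K_a = 0.5750.
The active pressure is zero where K_a γ z = 2c√K_a, so z_c = 2c/(γ√K_a) = 2×14.2/(17.1×0.5750) = 2.888 m.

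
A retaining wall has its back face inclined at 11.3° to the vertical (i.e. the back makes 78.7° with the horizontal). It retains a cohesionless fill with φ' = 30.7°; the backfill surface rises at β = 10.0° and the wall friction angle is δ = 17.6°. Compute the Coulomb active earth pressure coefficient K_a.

0.440

K_a = sin²(α+φ) / [sin²α · sin(α−δ) · (1 + √{sin(φ+δ)sin(φ−β) / (sin(α−δ)sin(α+β))})²].
With α = 78.7°, φ = 30.7°, δ = 17.6°, β = 10.0°: K_a = 0.4404.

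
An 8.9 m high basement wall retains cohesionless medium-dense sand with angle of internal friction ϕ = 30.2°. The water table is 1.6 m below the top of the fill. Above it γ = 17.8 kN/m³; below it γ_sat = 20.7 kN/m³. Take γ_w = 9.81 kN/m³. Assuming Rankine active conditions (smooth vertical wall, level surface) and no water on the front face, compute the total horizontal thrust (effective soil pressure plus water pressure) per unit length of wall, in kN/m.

K_a = tan²(45° − φ/2) = 0.3307.
γ' = 20.7 − 9.81 = 10.89 kN/m³. Depth below WT = 7.3 m.
σ'_h at WT = K_a γ d_w = 9.417 kPa; at base = 9.417 + K_a γ' × 7.3 = 35.70 kPa.
P₁ (0–1.6 m) = ½×9.417×1.6 = 7.534. P₂ (1.6–8.9 m) = ½(9.417+35.70)×7.3 = 164.7.
P_w = ½ γ_w h₂² = 0.5×9.81×7.3² = 261.4. Total = 7.534+164.7+261.4 = 433.6 kN/m.

434 kN/m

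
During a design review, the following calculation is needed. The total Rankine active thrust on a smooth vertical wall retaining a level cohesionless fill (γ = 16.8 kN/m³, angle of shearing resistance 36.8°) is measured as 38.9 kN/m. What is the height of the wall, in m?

K_a = 0.2508. P_a = ½ K_a γ H² ⇒ H = √(2P_a/(K_a γ)).
H = √(2×38.9/(0.2508×16.8)) = 4.297 m.

4.30 m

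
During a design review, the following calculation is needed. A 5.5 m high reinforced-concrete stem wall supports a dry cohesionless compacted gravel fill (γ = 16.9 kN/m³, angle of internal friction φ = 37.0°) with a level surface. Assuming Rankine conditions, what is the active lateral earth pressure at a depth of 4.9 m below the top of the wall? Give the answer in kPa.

K_a = (1 − sin φ)/(1 + sin φ) = 0.2486.
σ_h = K_a γ z = 0.2486 × 16.9 × 4.9 = 20.59 kPa.

20.6 kPa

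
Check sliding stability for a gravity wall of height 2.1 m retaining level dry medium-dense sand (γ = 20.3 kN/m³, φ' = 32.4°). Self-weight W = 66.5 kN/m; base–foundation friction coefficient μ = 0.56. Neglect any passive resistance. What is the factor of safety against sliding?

2.75

K_a = tan²(45° − 32.4°/2) = 0.3022.
P_a = ½K_aγH² = 0.5×0.3022×20.3×2.1² = 13.53 kN/m, acting at H/3 = 0.7000 m above the base.
FS_sliding = μW / P_a = 0.56×66.5 / 13.53 = 2.753.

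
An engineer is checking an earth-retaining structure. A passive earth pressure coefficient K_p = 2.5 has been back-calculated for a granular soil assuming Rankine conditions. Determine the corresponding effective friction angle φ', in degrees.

K_p = (1+sin φ)/(1−sin φ) ⇒ sin φ = (K_p − 1)/(K_p + 1) = 0.4286.
φ = arcsin(0.4286) = 25.38°.

25.4°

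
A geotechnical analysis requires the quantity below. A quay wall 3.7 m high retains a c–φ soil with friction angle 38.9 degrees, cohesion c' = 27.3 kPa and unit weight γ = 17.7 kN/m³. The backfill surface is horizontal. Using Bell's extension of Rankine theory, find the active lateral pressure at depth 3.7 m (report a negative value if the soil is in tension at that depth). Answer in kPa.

K_a = (1 − sin φ)/(1 + sin φ) = 0.2285.
σ_a = K_a γ z − 2c√K_a = 0.2285×17.7×3.7 − 2×27.3×0.4780 = -11.14 kPa.

-11.1 kPa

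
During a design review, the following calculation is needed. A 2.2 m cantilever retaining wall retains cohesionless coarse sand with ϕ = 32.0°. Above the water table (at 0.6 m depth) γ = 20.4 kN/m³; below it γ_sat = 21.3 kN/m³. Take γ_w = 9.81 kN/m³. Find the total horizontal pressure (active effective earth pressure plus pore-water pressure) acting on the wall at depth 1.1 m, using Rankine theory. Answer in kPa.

10.4 kPa

K_a = (1 − sin φ)/(1 + sin φ) = 0.3073.
γ' = 21.3 − 9.81 = 11.49 kN/m³.
Effective vertical stress at 1.1 m: σ'_v = 20.4×0.6 + 11.49×0.500 = 17.98 kPa.
σ'_h = K_a σ'_v = 0.3073 × 17.98 = 5.526 kPa; u = γ_w × 0.500 = 4.905 kPa.
Total σ_h = 5.526 + 4.905 = 10.43 kPa.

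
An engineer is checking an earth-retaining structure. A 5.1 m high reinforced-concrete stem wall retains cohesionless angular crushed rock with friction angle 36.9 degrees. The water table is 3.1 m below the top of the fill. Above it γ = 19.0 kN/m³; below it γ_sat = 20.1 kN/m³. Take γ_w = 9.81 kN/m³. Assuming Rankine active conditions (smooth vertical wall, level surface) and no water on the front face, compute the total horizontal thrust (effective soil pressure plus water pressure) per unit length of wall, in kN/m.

K_a = tan²(45° − φ/2) = 0.2497.
γ' = 20.1 − 9.81 = 10.29 kN/m³. Depth below WT = 2.0 m.
σ'_h at WT = K_a γ d_w = 14.71 kPa; at base = 14.71 + K_a γ' × 2.0 = 19.84 kPa.
P₁ (0–3.1 m) = ½×14.71×3.1 = 22.79. P₂ (3.1–5.1 m) = ½(14.71+19.84)×2.0 = 34.55.
P_w = ½ γ_w h₂² = 0.5×9.81×2.0² = 19.62. Total = 22.79+34.55+19.62 = 76.96 kN/m.

77.0 kN/m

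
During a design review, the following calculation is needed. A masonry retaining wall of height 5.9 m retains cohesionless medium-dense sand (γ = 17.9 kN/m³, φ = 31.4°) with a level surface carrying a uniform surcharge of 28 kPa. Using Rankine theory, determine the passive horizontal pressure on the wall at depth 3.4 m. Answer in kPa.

K_p = (1 + sin φ)/(1 − sin φ) = 3.175.
σ_v = γz + q = 17.9 × 3.4 + 28 = 88.86 kPa.
σ_h = K_p σ_v = 3.175 × 88.86 = 282.2 kPa.

282 kPa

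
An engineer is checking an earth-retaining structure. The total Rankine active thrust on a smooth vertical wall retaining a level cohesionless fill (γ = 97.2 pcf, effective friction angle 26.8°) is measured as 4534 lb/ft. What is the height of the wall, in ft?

15.7 ft

K_a = 0.3785. P_a = ½ K_a γ H² ⇒ H = √(2P_a/(K_a γ)).
H = √(2×4534/(0.3785×97.2)) = 15.70 ft.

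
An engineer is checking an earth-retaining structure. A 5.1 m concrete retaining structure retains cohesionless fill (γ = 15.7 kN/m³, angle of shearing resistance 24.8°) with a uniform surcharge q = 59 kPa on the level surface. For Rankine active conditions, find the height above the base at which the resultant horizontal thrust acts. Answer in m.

K_a = 0.4090.
Triangular part P₁ = ½K_aγH² = 83.51 at H/3 = 1.700 m; rectangular part P₂ = K_a q H = 123.1 at H/2 = 2.550 m.
ȳ = (P₁·1.700 + P₂·2.550)/(P₁+P₂) = 2.206 m.

2.21 m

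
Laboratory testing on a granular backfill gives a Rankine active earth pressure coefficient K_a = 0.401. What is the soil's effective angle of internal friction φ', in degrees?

25.3°

K_a = tan²(45° − φ/2) ⇒ 45° − φ/2 = arctan(√0.401) = 32.34°.
φ = 2(45° − 32.34°) = 25.31°.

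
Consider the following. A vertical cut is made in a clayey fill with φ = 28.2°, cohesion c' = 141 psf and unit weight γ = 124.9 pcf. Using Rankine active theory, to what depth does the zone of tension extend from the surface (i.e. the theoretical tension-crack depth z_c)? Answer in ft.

3.77 ft

K_a = tan²(45° − 28.2°/2) = 0.3582; √K_a = 0.5985.
The active pressure is zero where K_a γ z = 2c√K_a, so z_c = 2c/(γ√K_a) = 2×141/(124.9×0.5985) = 3.773 ft.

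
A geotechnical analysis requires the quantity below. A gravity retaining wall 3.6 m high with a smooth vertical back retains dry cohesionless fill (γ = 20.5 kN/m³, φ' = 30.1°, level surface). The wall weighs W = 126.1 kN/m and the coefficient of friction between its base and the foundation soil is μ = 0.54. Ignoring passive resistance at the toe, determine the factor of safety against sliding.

K_a = tan²(45° − 30.1°/2) = 0.3320.
P_a = ½K_aγH² = 0.5×0.3320×20.5×3.6² = 44.10 kN/m, acting at H/3 = 1.200 m above the base.
FS_sliding = μW / P_a = 0.54×126.1 / 44.10 = 1.544.

1.54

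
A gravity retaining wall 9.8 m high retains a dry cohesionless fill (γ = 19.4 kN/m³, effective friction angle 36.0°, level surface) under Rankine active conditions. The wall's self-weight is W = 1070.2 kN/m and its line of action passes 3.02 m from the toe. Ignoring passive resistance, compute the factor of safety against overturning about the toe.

4.09

K_a = tan²(45° − 36.0°/2) = 0.2596.
P_a = ½K_aγH² = 0.5×0.2596×19.4×9.8² = 241.9 kN/m, acting at H/3 = 3.267 m above the base.
Overturning moment M_o = P_a × H/3 = 241.9 × 3.267 = 790.1.
Resisting moment M_r = W × 3.02 = 1070.2 × 3.02 = 3232.
FS_overturning = M_r/M_o = 3232/790.1 = 4.091.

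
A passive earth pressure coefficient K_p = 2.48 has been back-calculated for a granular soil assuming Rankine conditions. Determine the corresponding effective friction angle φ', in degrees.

25.2°

K_p = (1+sin φ)/(1−sin φ) ⇒ sin φ = (K_p − 1)/(K_p + 1) = 0.4253.
φ = arcsin(0.4253) = 25.17°.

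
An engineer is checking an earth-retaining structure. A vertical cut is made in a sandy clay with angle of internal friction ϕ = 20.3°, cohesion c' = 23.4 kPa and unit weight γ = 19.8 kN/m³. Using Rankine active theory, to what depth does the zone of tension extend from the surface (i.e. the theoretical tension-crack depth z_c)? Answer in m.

K_a = tan²(45° − 20.3°/2) = 0.4849; √K_a = 0.6963.
The active pressure is zero where K_a γ z = 2c√K_a, so z_c = 2c/(γ√K_a) = 2×23.4/(19.8×0.6963) = 3.395 m.

3.39 m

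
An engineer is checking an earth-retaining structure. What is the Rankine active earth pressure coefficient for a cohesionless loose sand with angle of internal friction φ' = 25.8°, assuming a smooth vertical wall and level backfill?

K_a = tan²(45° − φ/2) = tan²(32.10°) = 0.3935.

0.394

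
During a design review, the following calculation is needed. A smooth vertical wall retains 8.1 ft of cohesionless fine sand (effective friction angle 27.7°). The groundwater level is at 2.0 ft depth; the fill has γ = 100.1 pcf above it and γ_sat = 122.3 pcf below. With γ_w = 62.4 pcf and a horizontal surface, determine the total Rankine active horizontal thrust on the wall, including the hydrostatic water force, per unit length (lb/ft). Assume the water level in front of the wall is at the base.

K_a = tan²(45° − φ/2) = 0.3653.
γ' = 122.3 − 62.4 = 59.90 pcf. Depth below WT = 6.1 ft.
σ'_h at WT = K_a γ d_w = 73.14 psf; at base = 73.14 + K_a γ' × 6.1 = 206.6 psf.
P₁ (0–2.0 ft) = ½×73.14×2.0 = 73.14. P₂ (2.0–8.1 ft) = ½(73.14+206.6)×6.1 = 853.3.
P_w = ½ γ_w h₂² = 0.5×62.4×6.1² = 1161. Total = 73.14+853.3+1161 = 2087 lb/ft.

2090 lb/ft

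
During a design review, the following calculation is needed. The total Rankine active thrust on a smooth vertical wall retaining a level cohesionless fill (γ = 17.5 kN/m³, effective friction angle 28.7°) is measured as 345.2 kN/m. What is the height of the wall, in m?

10.6 m

K_a = 0.3511. P_a = ½ K_a γ H² ⇒ H = √(2P_a/(K_a γ)).
H = √(2×345.2/(0.3511×17.5)) = 10.60 m.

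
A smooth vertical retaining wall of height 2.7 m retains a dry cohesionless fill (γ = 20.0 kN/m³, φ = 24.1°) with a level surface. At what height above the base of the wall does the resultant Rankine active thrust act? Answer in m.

K_a = 0.4201.
The pressure distribution is triangular, so the resultant acts at H/3 above the base = 2.7/3 = 0.9000 m.

0.900 m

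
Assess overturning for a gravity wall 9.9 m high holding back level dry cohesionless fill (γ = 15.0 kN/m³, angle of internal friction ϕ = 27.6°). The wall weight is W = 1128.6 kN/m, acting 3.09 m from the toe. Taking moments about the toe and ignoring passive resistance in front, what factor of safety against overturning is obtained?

3.92

K_a = tan²(45° − 27.6°/2) = 0.3668.
P_a = ½K_aγH² = 0.5×0.3668×15.0×9.9² = 269.6 kN/m, acting at H/3 = 3.300 m above the base.
Overturning moment M_o = P_a × H/3 = 269.6 × 3.300 = 889.7.
Resisting moment M_r = W × 3.09 = 1128.6 × 3.09 = 3487.
FS_overturning = M_r/M_o = 3487/889.7 = 3.920.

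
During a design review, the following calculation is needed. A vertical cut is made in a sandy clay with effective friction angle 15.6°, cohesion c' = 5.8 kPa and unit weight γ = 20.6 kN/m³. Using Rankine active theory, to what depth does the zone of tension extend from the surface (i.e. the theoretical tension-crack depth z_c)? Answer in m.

K_a = tan²(45° − 15.6°/2) = 0.5761; √K_a = 0.7590.
The active pressure is zero where K_a γ z = 2c√K_a, so z_c = 2c/(γ√K_a) = 2×5.8/(20.6×0.7590) = 0.7419 m.

0.742 m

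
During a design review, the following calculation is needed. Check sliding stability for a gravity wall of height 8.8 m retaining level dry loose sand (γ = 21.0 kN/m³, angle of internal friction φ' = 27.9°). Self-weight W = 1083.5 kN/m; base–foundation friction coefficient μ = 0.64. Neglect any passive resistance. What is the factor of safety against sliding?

K_a = tan²(45° − 27.9°/2) = 0.3625.
P_a = ½K_aγH² = 0.5×0.3625×21.0×8.8² = 294.7 kN/m, acting at H/3 = 2.933 m above the base.
FS_sliding = μW / P_a = 0.64×1083.5 / 294.7 = 2.353.

2.35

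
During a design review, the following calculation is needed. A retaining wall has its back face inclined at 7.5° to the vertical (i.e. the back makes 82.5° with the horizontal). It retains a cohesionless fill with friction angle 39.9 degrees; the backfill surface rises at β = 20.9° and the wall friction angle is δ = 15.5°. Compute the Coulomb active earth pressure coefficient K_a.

0.329

K_a = sin²(α+φ) / [sin²α · sin(α−δ) · (1 + √{sin(φ+δ)sin(φ−β) / (sin(α−δ)sin(α+β))})²].
With α = 82.5°, φ = 39.9°, δ = 15.5°, β = 20.9°: K_a = 0.3292.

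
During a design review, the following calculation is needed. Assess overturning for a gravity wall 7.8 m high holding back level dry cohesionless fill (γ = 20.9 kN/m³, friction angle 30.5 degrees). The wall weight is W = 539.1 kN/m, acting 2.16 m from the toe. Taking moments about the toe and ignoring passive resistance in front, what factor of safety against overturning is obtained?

2.16

K_a = tan²(45° − 30.5°/2) = 0.3267.
P_a = ½K_aγH² = 0.5×0.3267×20.9×7.8² = 207.7 kN/m, acting at H/3 = 2.600 m above the base.
Overturning moment M_o = P_a × H/3 = 207.7 × 2.600 = 540.0.
Resisting moment M_r = W × 2.16 = 539.1 × 2.16 = 1164.
FS_overturning = M_r/M_o = 1164/540.0 = 2.156.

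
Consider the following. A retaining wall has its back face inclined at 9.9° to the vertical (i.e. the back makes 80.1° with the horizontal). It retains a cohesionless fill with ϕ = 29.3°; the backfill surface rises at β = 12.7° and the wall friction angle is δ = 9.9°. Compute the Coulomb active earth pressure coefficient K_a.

0.471

K_a = sin²(α+φ) / [sin²α · sin(α−δ) · (1 + √{sin(φ+δ)sin(φ−β) / (sin(α−δ)sin(α+β))})²].
With α = 80.1°, φ = 29.3°, δ = 9.9°, β = 12.7°: K_a = 0.4710.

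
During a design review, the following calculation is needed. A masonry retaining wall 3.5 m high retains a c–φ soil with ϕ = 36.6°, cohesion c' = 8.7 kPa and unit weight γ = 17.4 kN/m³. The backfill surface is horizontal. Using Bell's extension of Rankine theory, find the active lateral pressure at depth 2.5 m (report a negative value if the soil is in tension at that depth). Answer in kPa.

2.25 kPa

K_a = (1 − sin φ)/(1 + sin φ) = 0.2530.
σ_a = K_a γ z − 2c√K_a = 0.2530×17.4×2.5 − 2×8.7×0.5029 = 2.252 kPa.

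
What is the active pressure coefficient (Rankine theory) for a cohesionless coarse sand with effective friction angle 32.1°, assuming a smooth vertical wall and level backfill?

0.306

K_a = tan²(45° − φ/2) = tan²(28.95°) = 0.3060.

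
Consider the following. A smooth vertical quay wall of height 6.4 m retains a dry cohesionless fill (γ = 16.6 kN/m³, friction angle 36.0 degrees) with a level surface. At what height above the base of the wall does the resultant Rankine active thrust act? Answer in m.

K_a = 0.2596.
The pressure distribution is triangular, so the resultant acts at H/3 above the base = 6.4/3 = 2.133 m.

2.13 m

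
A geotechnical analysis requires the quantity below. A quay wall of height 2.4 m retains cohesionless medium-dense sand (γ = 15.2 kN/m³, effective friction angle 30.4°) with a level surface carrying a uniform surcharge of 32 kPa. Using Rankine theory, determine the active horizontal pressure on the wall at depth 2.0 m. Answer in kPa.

20.5 kPa

K_a = (1 − sin φ)/(1 + sin φ) = 0.3280.
σ_v = γz + q = 15.2 × 2.0 + 32 = 62.40 kPa.
σ_h = K_a σ_v = 0.3280 × 62.40 = 20.47 kPa.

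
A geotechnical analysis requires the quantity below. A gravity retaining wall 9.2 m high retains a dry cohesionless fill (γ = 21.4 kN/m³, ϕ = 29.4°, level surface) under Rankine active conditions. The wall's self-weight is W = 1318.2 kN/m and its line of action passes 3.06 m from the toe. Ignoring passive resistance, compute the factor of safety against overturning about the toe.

4.25

K_a = tan²(45° − 29.4°/2) = 0.3415.
P_a = ½K_aγH² = 0.5×0.3415×21.4×9.2² = 309.3 kN/m, acting at H/3 = 3.067 m above the base.
Overturning moment M_o = P_a × H/3 = 309.3 × 3.067 = 948.4.
Resisting moment M_r = W × 3.06 = 1318.2 × 3.06 = 4034.
FS_overturning = M_r/M_o = 4034/948.4 = 4.253.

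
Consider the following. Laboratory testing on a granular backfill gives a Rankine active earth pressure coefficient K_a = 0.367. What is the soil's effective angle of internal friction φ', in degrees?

27.6°

K_a = tan²(45° − φ/2) ⇒ 45° − φ/2 = arctan(√0.367) = 31.21°.
φ = 2(45° − 31.21°) = 27.58°.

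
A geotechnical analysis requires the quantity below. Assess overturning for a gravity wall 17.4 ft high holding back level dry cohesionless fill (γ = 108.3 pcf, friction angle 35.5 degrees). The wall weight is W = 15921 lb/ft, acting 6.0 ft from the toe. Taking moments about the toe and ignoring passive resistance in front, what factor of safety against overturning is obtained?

K_a = tan²(45° − 35.5°/2) = 0.2653.
P_a = ½K_aγH² = 0.5×0.2653×108.3×17.4² = 4349 lb/ft, acting at H/3 = 5.800 ft above the base.
Overturning moment M_o = P_a × H/3 = 4349 × 5.800 = 25220.
Resisting moment M_r = W × 6.0 = 15921 × 6.0 = 95530.
FS_overturning = M_r/M_o = 95530/25220 = 3.787.

3.79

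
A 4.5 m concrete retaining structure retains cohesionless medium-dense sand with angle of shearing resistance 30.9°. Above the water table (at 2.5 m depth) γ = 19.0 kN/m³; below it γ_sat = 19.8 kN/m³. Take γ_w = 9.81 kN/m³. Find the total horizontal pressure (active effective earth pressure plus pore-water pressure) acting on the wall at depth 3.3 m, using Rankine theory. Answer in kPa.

K_a = (1 − sin φ)/(1 + sin φ) = 0.3214.
γ' = 19.8 − 9.81 = 9.990 kN/m³.
Effective vertical stress at 3.3 m: σ'_v = 19.0×2.5 + 9.990×0.800 = 55.49 kPa.
σ'_h = K_a σ'_v = 0.3214 × 55.49 = 17.84 kPa; u = γ_w × 0.800 = 7.848 kPa.
Total σ_h = 17.84 + 7.848 = 25.68 kPa.

25.7 kPa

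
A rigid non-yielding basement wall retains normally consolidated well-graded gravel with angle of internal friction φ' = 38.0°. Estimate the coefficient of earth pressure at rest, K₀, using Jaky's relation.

0.384

K₀ = 1 − sin φ' = 1 − sin 38.0° = 0.3843.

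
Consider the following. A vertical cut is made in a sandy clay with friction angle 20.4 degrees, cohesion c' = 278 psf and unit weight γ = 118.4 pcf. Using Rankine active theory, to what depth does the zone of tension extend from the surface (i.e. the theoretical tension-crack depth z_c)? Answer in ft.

K_a = tan²(45° − 20.4°/2) = 0.4831; √K_a = 0.6950.
The active pressure is zero where K_a γ z = 2c√K_a, so z_c = 2c/(γ√K_a) = 2×278/(118.4×0.6950) = 6.757 ft.

6.76 ft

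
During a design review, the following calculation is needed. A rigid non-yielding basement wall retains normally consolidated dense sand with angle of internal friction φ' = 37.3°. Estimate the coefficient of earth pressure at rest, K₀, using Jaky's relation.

0.394

K₀ = 1 − sin φ' = 1 − sin 37.3° = 0.3940.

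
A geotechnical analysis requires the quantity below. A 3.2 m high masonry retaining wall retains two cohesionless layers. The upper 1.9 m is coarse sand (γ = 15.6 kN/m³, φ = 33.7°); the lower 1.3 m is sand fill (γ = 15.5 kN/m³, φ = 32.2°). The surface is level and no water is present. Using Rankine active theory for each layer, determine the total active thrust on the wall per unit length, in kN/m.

23.8 kN/m

K_a1 = tan²(45°−33.7°/2) = 0.2863; K_a2 = tan²(45°−32.2°/2) = 0.3047.
Layer 1: σ at base = K_a1 γ₁ h₁ = 8.486 kPa; P₁ = ½×8.486×1.9 = 8.062.
Layer 2: σ_v at top = γ₁h₁ = 29.64; σ_h top = K_a2×29.64 = 9.032; σ_h base = K_a2×(29.64+15.5×1.3) = 15.17.
P₂ = ½(9.032+15.17)×1.3 = 15.73. Total P_a = 8.062+15.73 = 23.80 kN/m.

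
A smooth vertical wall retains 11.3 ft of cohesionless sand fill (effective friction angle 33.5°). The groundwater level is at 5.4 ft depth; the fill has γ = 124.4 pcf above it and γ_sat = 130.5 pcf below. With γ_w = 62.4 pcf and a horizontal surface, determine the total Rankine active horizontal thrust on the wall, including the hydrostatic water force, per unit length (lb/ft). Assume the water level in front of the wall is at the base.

3100 lb/ft

K_a = tan²(45° − φ/2) = 0.2887.
γ' = 130.5 − 62.4 = 68.10 pcf. Depth below WT = 5.9 ft.
σ'_h at WT = K_a γ d_w = 193.9 psf; at base = 193.9 + K_a γ' × 5.9 = 309.9 psf.
P₁ (0–5.4 ft) = ½×193.9×5.4 = 523.7. P₂ (5.4–11.3 ft) = ½(193.9+309.9)×5.9 = 1486.
P_w = ½ γ_w h₂² = 0.5×62.4×5.9² = 1086. Total = 523.7+1486+1086 = 3096 lb/ft.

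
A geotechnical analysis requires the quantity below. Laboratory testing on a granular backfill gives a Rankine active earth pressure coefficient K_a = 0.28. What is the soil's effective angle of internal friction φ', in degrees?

K_a = tan²(45° − φ/2) ⇒ 45° − φ/2 = arctan(√0.28) = 27.89°.
φ = 2(45° − 27.89°) = 34.23°.

34.2°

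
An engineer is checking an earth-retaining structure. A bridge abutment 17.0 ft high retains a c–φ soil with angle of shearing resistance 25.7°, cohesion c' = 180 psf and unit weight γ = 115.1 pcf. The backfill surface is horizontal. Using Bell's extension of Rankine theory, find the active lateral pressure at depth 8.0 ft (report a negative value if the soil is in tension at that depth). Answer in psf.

K_a = (1 − sin φ)/(1 + sin φ) = 0.3950.
σ_a = K_a γ z − 2c√K_a = 0.3950×115.1×8.0 − 2×180×0.6285 = 137.5 psf.

137 psf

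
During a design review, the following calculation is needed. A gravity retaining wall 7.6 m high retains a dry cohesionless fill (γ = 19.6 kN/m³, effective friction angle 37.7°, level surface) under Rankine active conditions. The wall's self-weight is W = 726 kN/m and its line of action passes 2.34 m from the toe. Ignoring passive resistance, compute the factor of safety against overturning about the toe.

K_a = tan²(45° − 37.7°/2) = 0.2411.
P_a = ½K_aγH² = 0.5×0.2411×19.6×7.6² = 136.5 kN/m, acting at H/3 = 2.533 m above the base.
Overturning moment M_o = P_a × H/3 = 136.5 × 2.533 = 345.7.
Resisting moment M_r = W × 2.34 = 726 × 2.34 = 1699.
FS_overturning = M_r/M_o = 1699/345.7 = 4.915.

4.91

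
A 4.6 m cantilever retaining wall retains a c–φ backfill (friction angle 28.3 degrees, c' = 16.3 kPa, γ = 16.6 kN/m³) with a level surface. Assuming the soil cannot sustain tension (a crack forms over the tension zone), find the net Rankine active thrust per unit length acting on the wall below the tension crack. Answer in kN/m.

5.10 kN/m

K_a = 0.3568; √K_a = 0.5973.
Tension-crack depth z_c = 2c/(γ√K_a) = 2×16.3/(16.6×0.5973) = 3.288 m.
σ_a at base = K_a γ H − 2c√K_a = 0.3568×16.6×4.6 − 2×16.3×0.5973 = 7.771 kPa.
P_a = ½ × 7.771 × (H − z_c) = 0.5×7.771×1.312 = 5.098 kN/m.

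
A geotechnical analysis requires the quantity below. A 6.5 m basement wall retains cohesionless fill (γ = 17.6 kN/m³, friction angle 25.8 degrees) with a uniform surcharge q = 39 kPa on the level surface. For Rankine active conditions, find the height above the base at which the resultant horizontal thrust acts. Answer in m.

K_a = 0.3935.
Triangular part P₁ = ½K_aγH² = 146.3 at H/3 = 2.167 m; rectangular part P₂ = K_a q H = 99.75 at H/2 = 3.250 m.
ȳ = (P₁·2.167 + P₂·3.250)/(P₁+P₂) = 2.606 m.

2.61 m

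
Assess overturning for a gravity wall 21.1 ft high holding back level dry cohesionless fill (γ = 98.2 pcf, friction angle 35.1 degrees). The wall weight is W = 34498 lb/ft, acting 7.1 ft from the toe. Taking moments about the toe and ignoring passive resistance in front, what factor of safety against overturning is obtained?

K_a = tan²(45° − 35.1°/2) = 0.2698.
P_a = ½K_aγH² = 0.5×0.2698×98.2×21.1² = 5899 lb/ft, acting at H/3 = 7.033 ft above the base.
Overturning moment M_o = P_a × H/3 = 5899 × 7.033 = 41490.
Resisting moment M_r = W × 7.1 = 34498 × 7.1 = 244900.
FS_overturning = M_r/M_o = 244900/41490 = 5.904.

5.90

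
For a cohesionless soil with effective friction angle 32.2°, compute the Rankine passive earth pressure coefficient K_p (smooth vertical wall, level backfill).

K_p = (1 + sin φ)/(1 − sin φ) = tan²(45° + 32.2°/2) = 3.282.

3.28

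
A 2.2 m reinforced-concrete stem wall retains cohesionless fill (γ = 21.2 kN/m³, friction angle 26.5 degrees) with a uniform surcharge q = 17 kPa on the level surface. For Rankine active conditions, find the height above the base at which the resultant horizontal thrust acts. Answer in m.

K_a = 0.3829.
Triangular part P₁ = ½K_aγH² = 19.65 at H/3 = 0.7333 m; rectangular part P₂ = K_a q H = 14.32 at H/2 = 1.100 m.
ȳ = (P₁·0.7333 + P₂·1.100)/(P₁+P₂) = 0.8879 m.

0.888 m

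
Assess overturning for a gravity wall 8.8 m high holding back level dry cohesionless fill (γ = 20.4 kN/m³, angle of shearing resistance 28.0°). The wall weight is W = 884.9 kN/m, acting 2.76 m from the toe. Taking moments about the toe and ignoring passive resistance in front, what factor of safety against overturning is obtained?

2.92

K_a = tan²(45° − 28.0°/2) = 0.3610.
P_a = ½K_aγH² = 0.5×0.3610×20.4×8.8² = 285.2 kN/m, acting at H/3 = 2.933 m above the base.
Overturning moment M_o = P_a × H/3 = 285.2 × 2.933 = 836.5.
Resisting moment M_r = W × 2.76 = 884.9 × 2.76 = 2442.
FS_overturning = M_r/M_o = 2442/836.5 = 2.920.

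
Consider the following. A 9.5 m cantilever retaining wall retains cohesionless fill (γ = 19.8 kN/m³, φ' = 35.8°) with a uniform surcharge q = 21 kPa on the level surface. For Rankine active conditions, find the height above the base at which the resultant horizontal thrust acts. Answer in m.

K_a = 0.2619.
Triangular part P₁ = ½K_aγH² = 234.0 at H/3 = 3.167 m; rectangular part P₂ = K_a q H = 52.24 at H/2 = 4.750 m.
ȳ = (P₁·3.167 + P₂·4.750)/(P₁+P₂) = 3.456 m.

3.46 m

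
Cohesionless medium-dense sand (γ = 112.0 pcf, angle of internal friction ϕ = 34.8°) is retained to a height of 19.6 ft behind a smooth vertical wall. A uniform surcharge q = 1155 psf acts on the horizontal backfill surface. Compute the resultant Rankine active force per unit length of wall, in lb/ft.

K_a = tan²(45° − φ/2) = 0.2733.
Soil triangle: ½ K_a γ H² = 0.5×0.2733×112.0×19.6² = 5880 lb/ft.
Surcharge rectangle: K_a q H = 0.2733×1155×19.6 = 6187 lb/ft.
Total = 5880 + 6187 = 12070 lb/ft.

12100 lb/ft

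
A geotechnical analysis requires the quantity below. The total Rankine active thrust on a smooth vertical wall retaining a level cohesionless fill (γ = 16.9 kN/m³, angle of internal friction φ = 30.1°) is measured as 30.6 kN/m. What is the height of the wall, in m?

3.30 m

K_a = 0.3320. P_a = ½ K_a γ H² ⇒ H = √(2P_a/(K_a γ)).
H = √(2×30.6/(0.3320×16.9)) = 3.303 m.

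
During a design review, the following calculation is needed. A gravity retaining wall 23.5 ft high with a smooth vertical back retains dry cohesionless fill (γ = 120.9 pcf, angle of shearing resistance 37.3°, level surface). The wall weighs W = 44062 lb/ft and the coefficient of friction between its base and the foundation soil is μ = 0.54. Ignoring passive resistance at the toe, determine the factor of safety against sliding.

K_a = tan²(45° − 37.3°/2) = 0.2453.
P_a = ½K_aγH² = 0.5×0.2453×120.9×23.5² = 8190 lb/ft, acting at H/3 = 7.833 ft above the base.
FS_sliding = μW / P_a = 0.54×44062 / 8190 = 2.905.

2.91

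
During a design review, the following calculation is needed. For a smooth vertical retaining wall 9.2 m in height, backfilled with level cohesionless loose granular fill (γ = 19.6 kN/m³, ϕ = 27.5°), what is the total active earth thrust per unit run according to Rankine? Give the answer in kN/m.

K_a = tan²(45° − φ/2) = 0.3682.
P_a = ½ K_a γ H² = 0.5 × 0.3682 × 19.6 × 9.2² = 305.4 kN/m.

305 kN/m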